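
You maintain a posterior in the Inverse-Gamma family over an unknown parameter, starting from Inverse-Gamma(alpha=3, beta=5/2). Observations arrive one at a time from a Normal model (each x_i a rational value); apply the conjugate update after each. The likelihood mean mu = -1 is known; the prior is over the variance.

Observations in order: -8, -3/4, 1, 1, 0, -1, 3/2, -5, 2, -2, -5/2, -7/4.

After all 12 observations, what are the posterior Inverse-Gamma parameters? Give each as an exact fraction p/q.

alpha=9, beta=785/16

obs 1: x=-8 → posterior Inverse-Gamma(7/2, 27)
obs 2: x=-3/4 → posterior Inverse-Gamma(4, 865/32)
obs 3: x=1 → posterior Inverse-Gamma(9/2, 929/32)
obs 4: x=1 → posterior Inverse-Gamma(5, 993/32)
obs 5: x=0 → posterior Inverse-Gamma(11/2, 1009/32)
obs 6: x=-1 → posterior Inverse-Gamma(6, 1009/32)
obs 7: x=3/2 → posterior Inverse-Gamma(13/2, 1109/32)
obs 8: x=-5 → posterior Inverse-Gamma(7, 1365/32)
obs 9: x=2 → posterior Inverse-Gamma(15/2, 1509/32)
obs 10: x=-2 → posterior Inverse-Gamma(8, 1525/32)
obs 11: x=-5/2 → posterior Inverse-Gamma(17/2, 1561/32)
obs 12: x=-7/4 → posterior Inverse-Gamma(9, 785/16)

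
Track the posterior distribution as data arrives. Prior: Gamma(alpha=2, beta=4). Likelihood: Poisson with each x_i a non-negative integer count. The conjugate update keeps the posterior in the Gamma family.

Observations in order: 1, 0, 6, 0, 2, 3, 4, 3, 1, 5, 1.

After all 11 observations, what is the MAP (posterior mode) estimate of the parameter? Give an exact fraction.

9/5

obs 1: x=1 → posterior Gamma(3, 5)
obs 2: x=0 → posterior Gamma(3, 6)
obs 3: x=6 → posterior Gamma(9, 7)
obs 4: x=0 → posterior Gamma(9, 8)
obs 5: x=2 → posterior Gamma(11, 9)
obs 6: x=3 → posterior Gamma(14, 10)
obs 7: x=4 → posterior Gamma(18, 11)
obs 8: x=3 → posterior Gamma(21, 12)
obs 9: x=1 → posterior Gamma(22, 13)
obs 10: x=5 → posterior Gamma(27, 14)
obs 11: x=1 → posterior Gamma(28, 15)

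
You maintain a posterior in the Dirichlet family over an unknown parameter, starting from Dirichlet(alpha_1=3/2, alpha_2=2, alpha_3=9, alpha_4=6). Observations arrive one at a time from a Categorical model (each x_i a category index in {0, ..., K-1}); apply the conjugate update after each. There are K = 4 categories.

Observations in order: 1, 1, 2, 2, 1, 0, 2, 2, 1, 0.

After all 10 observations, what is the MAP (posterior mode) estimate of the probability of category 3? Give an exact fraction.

obs 1: x=1 → posterior Dirichlet(3/2, 3, 9, 6)
obs 2: x=1 → posterior Dirichlet(3/2, 4, 9, 6)
obs 3: x=2 → posterior Dirichlet(3/2, 4, 10, 6)
obs 4: x=2 → posterior Dirichlet(3/2, 4, 11, 6)
obs 5: x=1 → posterior Dirichlet(3/2, 5, 11, 6)
obs 6: x=0 → posterior Dirichlet(5/2, 5, 11, 6)
obs 7: x=2 → posterior Dirichlet(5/2, 5, 12, 6)
obs 8: x=2 → posterior Dirichlet(5/2, 5, 13, 6)
obs 9: x=1 → posterior Dirichlet(5/2, 6, 13, 6)
obs 10: x=0 → posterior Dirichlet(7/2, 6, 13, 6)

10/49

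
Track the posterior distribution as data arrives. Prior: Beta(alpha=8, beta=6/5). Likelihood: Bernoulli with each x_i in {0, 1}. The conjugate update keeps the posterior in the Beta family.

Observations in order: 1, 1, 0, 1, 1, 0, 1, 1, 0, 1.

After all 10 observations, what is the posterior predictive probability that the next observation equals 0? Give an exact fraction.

obs 1: x=1 → posterior Beta(9, 6/5)
obs 2: x=1 → posterior Beta(10, 6/5)
obs 3: x=0 → posterior Beta(10, 11/5)
obs 4: x=1 → posterior Beta(11, 11/5)
obs 5: x=1 → posterior Beta(12, 11/5)
obs 6: x=0 → posterior Beta(12, 16/5)
obs 7: x=1 → posterior Beta(13, 16/5)
obs 8: x=1 → posterior Beta(14, 16/5)
obs 9: x=0 → posterior Beta(14, 21/5)
obs 10: x=1 → posterior Beta(15, 21/5)

7/32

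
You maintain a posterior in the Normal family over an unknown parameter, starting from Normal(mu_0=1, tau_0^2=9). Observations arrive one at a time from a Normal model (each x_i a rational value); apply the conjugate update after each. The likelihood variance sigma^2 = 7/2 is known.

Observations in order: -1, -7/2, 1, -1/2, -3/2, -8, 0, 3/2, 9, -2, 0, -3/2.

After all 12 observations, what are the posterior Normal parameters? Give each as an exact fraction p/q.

mu_0=-110/223, tau_0^2=63/223

obs 1: x=-1 → posterior Normal(-11/25, 63/25)
obs 2: x=-7/2 → posterior Normal(-74/43, 63/43)
obs 3: x=1 → posterior Normal(-56/61, 63/61)
obs 4: x=-1/2 → posterior Normal(-65/79, 63/79)
obs 5: x=-3/2 → posterior Normal(-92/97, 63/97)
obs 6: x=-8 → posterior Normal(-236/115, 63/115)
obs 7: x=0 → posterior Normal(-236/133, 9/19)
obs 8: x=3/2 → posterior Normal(-209/151, 63/151)
obs 9: x=9 → posterior Normal(-47/169, 63/169)
obs 10: x=-2 → posterior Normal(-83/187, 63/187)
obs 11: x=0 → posterior Normal(-83/205, 63/205)
obs 12: x=-3/2 → posterior Normal(-110/223, 63/223)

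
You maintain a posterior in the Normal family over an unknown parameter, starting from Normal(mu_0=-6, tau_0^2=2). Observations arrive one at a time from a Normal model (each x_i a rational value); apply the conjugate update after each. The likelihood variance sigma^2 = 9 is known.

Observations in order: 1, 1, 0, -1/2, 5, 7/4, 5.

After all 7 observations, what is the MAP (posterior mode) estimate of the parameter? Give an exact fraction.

obs 1: x=1 → posterior Normal(-52/11, 18/11)
obs 2: x=1 → posterior Normal(-50/13, 18/13)
obs 3: x=0 → posterior Normal(-10/3, 6/5)
obs 4: x=-1/2 → posterior Normal(-3, 18/17)
obs 5: x=5 → posterior Normal(-41/19, 18/19)
obs 6: x=7/4 → posterior Normal(-25/14, 6/7)
obs 7: x=5 → posterior Normal(-55/46, 18/23)

-55/46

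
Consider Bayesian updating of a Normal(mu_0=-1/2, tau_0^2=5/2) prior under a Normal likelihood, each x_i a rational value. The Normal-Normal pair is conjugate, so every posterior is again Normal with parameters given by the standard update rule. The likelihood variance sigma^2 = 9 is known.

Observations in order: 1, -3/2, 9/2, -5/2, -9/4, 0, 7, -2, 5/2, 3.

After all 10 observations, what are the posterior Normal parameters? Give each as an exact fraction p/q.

mu_0=159/272, tau_0^2=45/68

obs 1: x=1 → posterior Normal(-4/23, 45/23)
obs 2: x=-3/2 → posterior Normal(-23/56, 45/28)
obs 3: x=9/2 → posterior Normal(1/3, 15/11)
obs 4: x=-5/2 → posterior Normal(-3/76, 45/38)
obs 5: x=-9/4 → posterior Normal(-51/172, 45/43)
obs 6: x=0 → posterior Normal(-17/64, 15/16)
obs 7: x=7 → posterior Normal(89/212, 45/53)
obs 8: x=-2 → posterior Normal(49/232, 45/58)
obs 9: x=5/2 → posterior Normal(11/28, 5/7)
obs 10: x=3 → posterior Normal(159/272, 45/68)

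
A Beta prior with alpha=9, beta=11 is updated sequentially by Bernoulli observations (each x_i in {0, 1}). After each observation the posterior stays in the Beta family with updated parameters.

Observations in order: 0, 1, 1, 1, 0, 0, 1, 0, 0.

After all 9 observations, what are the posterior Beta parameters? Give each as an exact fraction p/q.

alpha=13, beta=16

obs 1: x=0 → posterior Beta(9, 12)
obs 2: x=1 → posterior Beta(10, 12)
obs 3: x=1 → posterior Beta(11, 12)
obs 4: x=1 → posterior Beta(12, 12)
obs 5: x=0 → posterior Beta(12, 13)
obs 6: x=0 → posterior Beta(12, 14)
obs 7: x=1 → posterior Beta(13, 14)
obs 8: x=0 → posterior Beta(13, 15)
obs 9: x=0 → posterior Beta(13, 16)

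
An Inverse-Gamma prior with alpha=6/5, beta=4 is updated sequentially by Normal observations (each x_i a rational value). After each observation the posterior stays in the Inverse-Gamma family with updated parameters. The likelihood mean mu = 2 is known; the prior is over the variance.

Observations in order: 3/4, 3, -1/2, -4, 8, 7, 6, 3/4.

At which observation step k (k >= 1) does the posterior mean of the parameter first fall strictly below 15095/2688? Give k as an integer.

k = 2

obs 1: x=3/4 → posterior Inverse-Gamma(17/10, 153/32)
obs 2: x=3 → posterior Inverse-Gamma(11/5, 169/32)
obs 3: x=-1/2 → posterior Inverse-Gamma(27/10, 269/32)
obs 4: x=-4 → posterior Inverse-Gamma(16/5, 845/32)
obs 5: x=8 → posterior Inverse-Gamma(37/10, 1421/32)
obs 6: x=7 → posterior Inverse-Gamma(21/5, 1821/32)
obs 7: x=6 → posterior Inverse-Gamma(47/10, 2077/32)
obs 8: x=3/4 → posterior Inverse-Gamma(26/5, 1051/16)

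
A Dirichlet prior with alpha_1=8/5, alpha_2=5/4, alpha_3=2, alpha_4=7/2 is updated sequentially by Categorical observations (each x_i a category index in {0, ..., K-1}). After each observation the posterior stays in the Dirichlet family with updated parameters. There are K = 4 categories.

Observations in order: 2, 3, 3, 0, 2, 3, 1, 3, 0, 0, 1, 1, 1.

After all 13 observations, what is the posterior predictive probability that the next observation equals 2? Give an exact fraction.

80/427

obs 1: x=2 → posterior Dirichlet(8/5, 5/4, 3, 7/2)
obs 2: x=3 → posterior Dirichlet(8/5, 5/4, 3, 9/2)
obs 3: x=3 → posterior Dirichlet(8/5, 5/4, 3, 11/2)
obs 4: x=0 → posterior Dirichlet(13/5, 5/4, 3, 11/2)
obs 5: x=2 → posterior Dirichlet(13/5, 5/4, 4, 11/2)
obs 6: x=3 → posterior Dirichlet(13/5, 5/4, 4, 13/2)
obs 7: x=1 → posterior Dirichlet(13/5, 9/4, 4, 13/2)
obs 8: x=3 → posterior Dirichlet(13/5, 9/4, 4, 15/2)
obs 9: x=0 → posterior Dirichlet(18/5, 9/4, 4, 15/2)
obs 10: x=0 → posterior Dirichlet(23/5, 9/4, 4, 15/2)
obs 11: x=1 → posterior Dirichlet(23/5, 13/4, 4, 15/2)
obs 12: x=1 → posterior Dirichlet(23/5, 17/4, 4, 15/2)
obs 13: x=1 → posterior Dirichlet(23/5, 21/4, 4, 15/2)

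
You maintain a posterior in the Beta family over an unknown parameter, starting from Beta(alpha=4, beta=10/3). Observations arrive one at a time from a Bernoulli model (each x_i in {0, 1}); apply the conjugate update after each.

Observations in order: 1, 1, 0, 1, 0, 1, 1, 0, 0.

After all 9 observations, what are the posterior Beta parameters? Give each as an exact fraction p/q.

obs 1: x=1 → posterior Beta(5, 10/3)
obs 2: x=1 → posterior Beta(6, 10/3)
obs 3: x=0 → posterior Beta(6, 13/3)
obs 4: x=1 → posterior Beta(7, 13/3)
obs 5: x=0 → posterior Beta(7, 16/3)
obs 6: x=1 → posterior Beta(8, 16/3)
obs 7: x=1 → posterior Beta(9, 16/3)
obs 8: x=0 → posterior Beta(9, 19/3)
obs 9: x=0 → posterior Beta(9, 22/3)

alpha=9, beta=22/3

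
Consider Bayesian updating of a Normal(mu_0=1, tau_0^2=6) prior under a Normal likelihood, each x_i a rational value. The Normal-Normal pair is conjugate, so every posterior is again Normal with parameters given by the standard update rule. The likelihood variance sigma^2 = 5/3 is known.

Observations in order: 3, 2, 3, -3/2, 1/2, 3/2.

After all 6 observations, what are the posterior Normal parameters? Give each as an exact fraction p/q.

obs 1: x=3 → posterior Normal(59/23, 30/23)
obs 2: x=2 → posterior Normal(95/41, 30/41)
obs 3: x=3 → posterior Normal(149/59, 30/59)
obs 4: x=-3/2 → posterior Normal(122/77, 30/77)
obs 5: x=1/2 → posterior Normal(131/95, 6/19)
obs 6: x=3/2 → posterior Normal(158/113, 30/113)

mu_0=158/113, tau_0^2=30/113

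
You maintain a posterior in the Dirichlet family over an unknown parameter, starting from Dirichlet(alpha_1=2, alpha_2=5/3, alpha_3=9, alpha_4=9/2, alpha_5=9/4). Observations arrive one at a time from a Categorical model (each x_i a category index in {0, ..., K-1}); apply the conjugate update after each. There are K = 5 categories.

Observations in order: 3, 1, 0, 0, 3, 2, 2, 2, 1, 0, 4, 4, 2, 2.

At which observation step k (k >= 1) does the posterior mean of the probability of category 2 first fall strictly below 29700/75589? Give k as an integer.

obs 1: x=3 → posterior Dirichlet(2, 5/3, 9, 11/2, 9/4)
obs 2: x=1 → posterior Dirichlet(2, 8/3, 9, 11/2, 9/4)
obs 3: x=0 → posterior Dirichlet(3, 8/3, 9, 11/2, 9/4)
obs 4: x=0 → posterior Dirichlet(4, 8/3, 9, 11/2, 9/4)
obs 5: x=3 → posterior Dirichlet(4, 8/3, 9, 13/2, 9/4)
obs 6: x=2 → posterior Dirichlet(4, 8/3, 10, 13/2, 9/4)
obs 7: x=2 → posterior Dirichlet(4, 8/3, 11, 13/2, 9/4)
obs 8: x=2 → posterior Dirichlet(4, 8/3, 12, 13/2, 9/4)
obs 9: x=1 → posterior Dirichlet(4, 11/3, 12, 13/2, 9/4)
obs 10: x=0 → posterior Dirichlet(5, 11/3, 12, 13/2, 9/4)
obs 11: x=4 → posterior Dirichlet(5, 11/3, 12, 13/2, 13/4)
obs 12: x=4 → posterior Dirichlet(5, 11/3, 12, 13/2, 17/4)
obs 13: x=2 → posterior Dirichlet(5, 11/3, 13, 13/2, 17/4)
obs 14: x=2 → posterior Dirichlet(5, 11/3, 14, 13/2, 17/4)

k = 4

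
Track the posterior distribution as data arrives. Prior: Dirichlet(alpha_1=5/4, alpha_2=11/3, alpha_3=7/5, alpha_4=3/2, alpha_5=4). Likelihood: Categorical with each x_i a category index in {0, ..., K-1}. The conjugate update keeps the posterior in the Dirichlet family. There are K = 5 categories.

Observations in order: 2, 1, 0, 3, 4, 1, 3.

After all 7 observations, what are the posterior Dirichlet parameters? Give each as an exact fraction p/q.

obs 1: x=2 → posterior Dirichlet(5/4, 11/3, 12/5, 3/2, 4)
obs 2: x=1 → posterior Dirichlet(5/4, 14/3, 12/5, 3/2, 4)
obs 3: x=0 → posterior Dirichlet(9/4, 14/3, 12/5, 3/2, 4)
obs 4: x=3 → posterior Dirichlet(9/4, 14/3, 12/5, 5/2, 4)
obs 5: x=4 → posterior Dirichlet(9/4, 14/3, 12/5, 5/2, 5)
obs 6: x=1 → posterior Dirichlet(9/4, 17/3, 12/5, 5/2, 5)
obs 7: x=3 → posterior Dirichlet(9/4, 17/3, 12/5, 7/2, 5)

alpha_1=9/4, alpha_2=17/3, alpha_3=12/5, alpha_4=7/2, alpha_5=5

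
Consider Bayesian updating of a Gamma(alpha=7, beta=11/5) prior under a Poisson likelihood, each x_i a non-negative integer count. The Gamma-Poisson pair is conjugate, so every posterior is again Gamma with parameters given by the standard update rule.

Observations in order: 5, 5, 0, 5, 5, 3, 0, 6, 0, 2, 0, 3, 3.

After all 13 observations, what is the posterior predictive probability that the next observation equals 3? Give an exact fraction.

obs 1: x=5 → posterior Gamma(12, 16/5)
obs 2: x=5 → posterior Gamma(17, 21/5)
obs 3: x=0 → posterior Gamma(17, 26/5)
obs 4: x=5 → posterior Gamma(22, 31/5)
obs 5: x=5 → posterior Gamma(27, 36/5)
obs 6: x=3 → posterior Gamma(30, 41/5)
obs 7: x=0 → posterior Gamma(30, 46/5)
obs 8: x=6 → posterior Gamma(36, 51/5)
obs 9: x=0 → posterior Gamma(36, 56/5)
obs 10: x=2 → posterior Gamma(38, 61/5)
obs 11: x=0 → posterior Gamma(38, 66/5)
obs 12: x=3 → posterior Gamma(41, 71/5)
obs 13: x=3 → posterior Gamma(44, 76/5)

36046125481022886146138088159367409660297415442515468241585429346558617969064484536320000/166599860176309800046026634524986233548179040667038295235391424284221259369213254148867387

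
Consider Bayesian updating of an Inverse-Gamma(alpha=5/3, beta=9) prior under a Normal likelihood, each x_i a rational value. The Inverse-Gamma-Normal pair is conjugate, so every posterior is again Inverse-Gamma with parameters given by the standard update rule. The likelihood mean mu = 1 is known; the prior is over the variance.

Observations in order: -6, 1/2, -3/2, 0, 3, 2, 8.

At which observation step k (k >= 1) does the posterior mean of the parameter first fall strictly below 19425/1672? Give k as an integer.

k = 6

obs 1: x=-6 → posterior Inverse-Gamma(13/6, 67/2)
obs 2: x=1/2 → posterior Inverse-Gamma(8/3, 269/8)
obs 3: x=-3/2 → posterior Inverse-Gamma(19/6, 147/4)
obs 4: x=0 → posterior Inverse-Gamma(11/3, 149/4)
obs 5: x=3 → posterior Inverse-Gamma(25/6, 157/4)
obs 6: x=2 → posterior Inverse-Gamma(14/3, 159/4)
obs 7: x=8 → posterior Inverse-Gamma(31/6, 257/4)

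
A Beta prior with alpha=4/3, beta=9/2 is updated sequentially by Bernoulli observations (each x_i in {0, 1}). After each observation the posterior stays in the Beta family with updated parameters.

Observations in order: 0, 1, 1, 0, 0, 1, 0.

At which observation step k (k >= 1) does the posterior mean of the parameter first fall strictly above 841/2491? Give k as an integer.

k = 3

obs 1: x=0 → posterior Beta(4/3, 11/2)
obs 2: x=1 → posterior Beta(7/3, 11/2)
obs 3: x=1 → posterior Beta(10/3, 11/2)
obs 4: x=0 → posterior Beta(10/3, 13/2)
obs 5: x=0 → posterior Beta(10/3, 15/2)
obs 6: x=1 → posterior Beta(13/3, 15/2)
obs 7: x=0 → posterior Beta(13/3, 17/2)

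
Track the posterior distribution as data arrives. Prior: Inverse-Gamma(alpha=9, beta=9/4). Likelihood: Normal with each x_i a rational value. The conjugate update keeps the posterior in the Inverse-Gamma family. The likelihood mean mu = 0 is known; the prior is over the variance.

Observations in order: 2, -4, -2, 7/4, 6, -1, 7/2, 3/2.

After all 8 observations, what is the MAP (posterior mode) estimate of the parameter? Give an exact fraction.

obs 1: x=2 → posterior Inverse-Gamma(19/2, 17/4)
obs 2: x=-4 → posterior Inverse-Gamma(10, 49/4)
obs 3: x=-2 → posterior Inverse-Gamma(21/2, 57/4)
obs 4: x=7/4 → posterior Inverse-Gamma(11, 505/32)
obs 5: x=6 → posterior Inverse-Gamma(23/2, 1081/32)
obs 6: x=-1 → posterior Inverse-Gamma(12, 1097/32)
obs 7: x=7/2 → posterior Inverse-Gamma(25/2, 1293/32)
obs 8: x=3/2 → posterior Inverse-Gamma(13, 1329/32)

1329/448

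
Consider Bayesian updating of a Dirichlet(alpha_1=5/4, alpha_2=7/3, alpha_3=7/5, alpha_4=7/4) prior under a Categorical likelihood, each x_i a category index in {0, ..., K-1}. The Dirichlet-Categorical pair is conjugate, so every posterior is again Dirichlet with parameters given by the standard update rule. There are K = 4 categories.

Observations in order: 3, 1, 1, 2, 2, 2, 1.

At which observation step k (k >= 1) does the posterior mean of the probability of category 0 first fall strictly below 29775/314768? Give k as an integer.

obs 1: x=3 → posterior Dirichlet(5/4, 7/3, 7/5, 11/4)
obs 2: x=1 → posterior Dirichlet(5/4, 10/3, 7/5, 11/4)
obs 3: x=1 → posterior Dirichlet(5/4, 13/3, 7/5, 11/4)
obs 4: x=2 → posterior Dirichlet(5/4, 13/3, 12/5, 11/4)
obs 5: x=2 → posterior Dirichlet(5/4, 13/3, 17/5, 11/4)
obs 6: x=2 → posterior Dirichlet(5/4, 13/3, 22/5, 11/4)
obs 7: x=1 → posterior Dirichlet(5/4, 16/3, 22/5, 11/4)

k = 7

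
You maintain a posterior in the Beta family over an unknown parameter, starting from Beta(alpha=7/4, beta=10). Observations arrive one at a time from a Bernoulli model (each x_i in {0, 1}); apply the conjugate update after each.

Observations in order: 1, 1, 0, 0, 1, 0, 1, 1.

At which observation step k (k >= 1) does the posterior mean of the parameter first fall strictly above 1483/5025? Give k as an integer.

obs 1: x=1 → posterior Beta(11/4, 10)
obs 2: x=1 → posterior Beta(15/4, 10)
obs 3: x=0 → posterior Beta(15/4, 11)
obs 4: x=0 → posterior Beta(15/4, 12)
obs 5: x=1 → posterior Beta(19/4, 12)
obs 6: x=0 → posterior Beta(19/4, 13)
obs 7: x=1 → posterior Beta(23/4, 13)
obs 8: x=1 → posterior Beta(27/4, 13)

k = 7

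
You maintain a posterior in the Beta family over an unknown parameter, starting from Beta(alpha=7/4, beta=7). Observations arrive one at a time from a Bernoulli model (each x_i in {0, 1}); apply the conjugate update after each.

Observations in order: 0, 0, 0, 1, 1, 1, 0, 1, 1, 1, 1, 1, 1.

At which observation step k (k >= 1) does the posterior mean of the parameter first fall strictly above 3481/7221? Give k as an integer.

k = 13

obs 1: x=0 → posterior Beta(7/4, 8)
obs 2: x=0 → posterior Beta(7/4, 9)
obs 3: x=0 → posterior Beta(7/4, 10)
obs 4: x=1 → posterior Beta(11/4, 10)
obs 5: x=1 → posterior Beta(15/4, 10)
obs 6: x=1 → posterior Beta(19/4, 10)
obs 7: x=0 → posterior Beta(19/4, 11)
obs 8: x=1 → posterior Beta(23/4, 11)
obs 9: x=1 → posterior Beta(27/4, 11)
obs 10: x=1 → posterior Beta(31/4, 11)
obs 11: x=1 → posterior Beta(35/4, 11)
obs 12: x=1 → posterior Beta(39/4, 11)
obs 13: x=1 → posterior Beta(43/4, 11)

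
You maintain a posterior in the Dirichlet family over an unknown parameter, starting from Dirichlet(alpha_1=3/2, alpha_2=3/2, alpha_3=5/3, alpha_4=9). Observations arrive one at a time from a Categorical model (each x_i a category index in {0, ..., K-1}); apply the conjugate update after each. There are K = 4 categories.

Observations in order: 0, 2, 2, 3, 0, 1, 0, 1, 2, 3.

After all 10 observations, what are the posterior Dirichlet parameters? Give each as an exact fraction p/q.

alpha_1=9/2, alpha_2=7/2, alpha_3=14/3, alpha_4=11

obs 1: x=0 → posterior Dirichlet(5/2, 3/2, 5/3, 9)
obs 2: x=2 → posterior Dirichlet(5/2, 3/2, 8/3, 9)
obs 3: x=2 → posterior Dirichlet(5/2, 3/2, 11/3, 9)
obs 4: x=3 → posterior Dirichlet(5/2, 3/2, 11/3, 10)
obs 5: x=0 → posterior Dirichlet(7/2, 3/2, 11/3, 10)
obs 6: x=1 → posterior Dirichlet(7/2, 5/2, 11/3, 10)
obs 7: x=0 → posterior Dirichlet(9/2, 5/2, 11/3, 10)
obs 8: x=1 → posterior Dirichlet(9/2, 7/2, 11/3, 10)
obs 9: x=2 → posterior Dirichlet(9/2, 7/2, 14/3, 10)
obs 10: x=3 → posterior Dirichlet(9/2, 7/2, 14/3, 11)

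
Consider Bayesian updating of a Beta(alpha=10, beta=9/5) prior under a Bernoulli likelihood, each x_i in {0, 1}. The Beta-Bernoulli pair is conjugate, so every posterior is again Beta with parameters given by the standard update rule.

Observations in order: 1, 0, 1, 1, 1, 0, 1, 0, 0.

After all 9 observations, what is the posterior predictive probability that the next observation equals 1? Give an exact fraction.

obs 1: x=1 → posterior Beta(11, 9/5)
obs 2: x=0 → posterior Beta(11, 14/5)
obs 3: x=1 → posterior Beta(12, 14/5)
obs 4: x=1 → posterior Beta(13, 14/5)
obs 5: x=1 → posterior Beta(14, 14/5)
obs 6: x=0 → posterior Beta(14, 19/5)
obs 7: x=1 → posterior Beta(15, 19/5)
obs 8: x=0 → posterior Beta(15, 24/5)
obs 9: x=0 → posterior Beta(15, 29/5)

75/104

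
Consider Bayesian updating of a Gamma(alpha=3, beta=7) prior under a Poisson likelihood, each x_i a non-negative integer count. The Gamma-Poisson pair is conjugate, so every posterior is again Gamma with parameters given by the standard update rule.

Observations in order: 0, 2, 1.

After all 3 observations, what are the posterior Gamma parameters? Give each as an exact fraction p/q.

obs 1: x=0 → posterior Gamma(3, 8)
obs 2: x=2 → posterior Gamma(5, 9)
obs 3: x=1 → posterior Gamma(6, 10)

alpha=6, beta=10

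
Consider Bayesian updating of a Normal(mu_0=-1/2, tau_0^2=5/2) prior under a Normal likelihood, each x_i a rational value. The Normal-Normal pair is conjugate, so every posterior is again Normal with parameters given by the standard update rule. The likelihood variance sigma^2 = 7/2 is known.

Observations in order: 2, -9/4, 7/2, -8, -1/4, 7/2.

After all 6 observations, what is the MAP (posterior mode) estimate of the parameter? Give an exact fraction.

-11/37

obs 1: x=2 → posterior Normal(13/24, 35/24)
obs 2: x=-9/4 → posterior Normal(-19/68, 35/34)
obs 3: x=7/2 → posterior Normal(51/88, 35/44)
obs 4: x=-8 → posterior Normal(-109/108, 35/54)
obs 5: x=-1/4 → posterior Normal(-57/64, 35/64)
obs 6: x=7/2 → posterior Normal(-11/37, 35/74)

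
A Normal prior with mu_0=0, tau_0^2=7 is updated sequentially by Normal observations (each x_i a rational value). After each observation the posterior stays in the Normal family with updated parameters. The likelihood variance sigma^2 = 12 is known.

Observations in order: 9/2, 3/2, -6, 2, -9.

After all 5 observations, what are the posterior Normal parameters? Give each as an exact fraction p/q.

mu_0=-49/47, tau_0^2=84/47

obs 1: x=9/2 → posterior Normal(63/38, 84/19)
obs 2: x=3/2 → posterior Normal(21/13, 42/13)
obs 3: x=-6 → posterior Normal(0, 28/11)
obs 4: x=2 → posterior Normal(7/20, 21/10)
obs 5: x=-9 → posterior Normal(-49/47, 84/47)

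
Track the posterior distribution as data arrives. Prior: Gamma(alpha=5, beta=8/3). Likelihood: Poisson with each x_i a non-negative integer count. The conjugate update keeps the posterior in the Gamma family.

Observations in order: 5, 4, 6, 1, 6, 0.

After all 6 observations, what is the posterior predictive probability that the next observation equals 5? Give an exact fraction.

obs 1: x=5 → posterior Gamma(10, 11/3)
obs 2: x=4 → posterior Gamma(14, 14/3)
obs 3: x=6 → posterior Gamma(20, 17/3)
obs 4: x=1 → posterior Gamma(21, 20/3)
obs 5: x=6 → posterior Gamma(27, 23/3)
obs 6: x=0 → posterior Gamma(27, 26/3)

227882075791900335733244841194945064009203712/2159424054808578564166497528588784562372597429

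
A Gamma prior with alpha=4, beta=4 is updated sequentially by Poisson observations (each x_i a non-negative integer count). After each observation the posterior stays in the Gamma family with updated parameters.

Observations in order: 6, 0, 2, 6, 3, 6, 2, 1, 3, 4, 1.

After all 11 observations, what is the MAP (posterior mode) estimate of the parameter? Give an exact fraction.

obs 1: x=6 → posterior Gamma(10, 5)
obs 2: x=0 → posterior Gamma(10, 6)
obs 3: x=2 → posterior Gamma(12, 7)
obs 4: x=6 → posterior Gamma(18, 8)
obs 5: x=3 → posterior Gamma(21, 9)
obs 6: x=6 → posterior Gamma(27, 10)
obs 7: x=2 → posterior Gamma(29, 11)
obs 8: x=1 → posterior Gamma(30, 12)
obs 9: x=3 → posterior Gamma(33, 13)
obs 10: x=4 → posterior Gamma(37, 14)
obs 11: x=1 → posterior Gamma(38, 15)

37/15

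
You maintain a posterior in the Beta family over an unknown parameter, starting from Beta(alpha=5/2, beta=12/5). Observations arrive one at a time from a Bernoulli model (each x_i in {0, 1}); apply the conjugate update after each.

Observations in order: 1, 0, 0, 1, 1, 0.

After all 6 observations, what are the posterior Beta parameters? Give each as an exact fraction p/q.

obs 1: x=1 → posterior Beta(7/2, 12/5)
obs 2: x=0 → posterior Beta(7/2, 17/5)
obs 3: x=0 → posterior Beta(7/2, 22/5)
obs 4: x=1 → posterior Beta(9/2, 22/5)
obs 5: x=1 → posterior Beta(11/2, 22/5)
obs 6: x=0 → posterior Beta(11/2, 27/5)

alpha=11/2, beta=27/5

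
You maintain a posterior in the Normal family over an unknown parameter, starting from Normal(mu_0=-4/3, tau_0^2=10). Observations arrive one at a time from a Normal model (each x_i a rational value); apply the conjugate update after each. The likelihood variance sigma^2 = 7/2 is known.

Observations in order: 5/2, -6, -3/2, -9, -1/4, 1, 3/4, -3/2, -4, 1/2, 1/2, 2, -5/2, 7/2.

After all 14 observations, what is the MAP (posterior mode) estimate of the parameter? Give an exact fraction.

obs 1: x=5/2 → posterior Normal(122/81, 70/27)
obs 2: x=-6 → posterior Normal(-238/141, 70/47)
obs 3: x=-3/2 → posterior Normal(-328/201, 70/67)
obs 4: x=-9 → posterior Normal(-868/261, 70/87)
obs 5: x=-1/4 → posterior Normal(-883/321, 70/107)
obs 6: x=1 → posterior Normal(-823/381, 70/127)
obs 7: x=3/4 → posterior Normal(-778/441, 10/21)
obs 8: x=-3/2 → posterior Normal(-868/501, 70/167)
obs 9: x=-4 → posterior Normal(-1108/561, 70/187)
obs 10: x=1/2 → posterior Normal(-1078/621, 70/207)
obs 11: x=1/2 → posterior Normal(-1048/681, 70/227)
obs 12: x=2 → posterior Normal(-928/741, 70/247)
obs 13: x=-5/2 → posterior Normal(-1078/801, 70/267)
obs 14: x=7/2 → posterior Normal(-124/123, 10/41)

-124/123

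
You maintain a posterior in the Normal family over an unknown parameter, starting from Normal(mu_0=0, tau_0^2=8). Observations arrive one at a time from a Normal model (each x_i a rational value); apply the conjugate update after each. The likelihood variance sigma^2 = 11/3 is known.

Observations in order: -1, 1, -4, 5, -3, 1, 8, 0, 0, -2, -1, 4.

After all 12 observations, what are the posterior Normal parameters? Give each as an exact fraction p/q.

mu_0=192/299, tau_0^2=88/299

obs 1: x=-1 → posterior Normal(-24/35, 88/35)
obs 2: x=1 → posterior Normal(0, 88/59)
obs 3: x=-4 → posterior Normal(-96/83, 88/83)
obs 4: x=5 → posterior Normal(24/107, 88/107)
obs 5: x=-3 → posterior Normal(-48/131, 88/131)
obs 6: x=1 → posterior Normal(-24/155, 88/155)
obs 7: x=8 → posterior Normal(168/179, 88/179)
obs 8: x=0 → posterior Normal(24/29, 88/203)
obs 9: x=0 → posterior Normal(168/227, 88/227)
obs 10: x=-2 → posterior Normal(120/251, 88/251)
obs 11: x=-1 → posterior Normal(96/275, 8/25)
obs 12: x=4 → posterior Normal(192/299, 88/299)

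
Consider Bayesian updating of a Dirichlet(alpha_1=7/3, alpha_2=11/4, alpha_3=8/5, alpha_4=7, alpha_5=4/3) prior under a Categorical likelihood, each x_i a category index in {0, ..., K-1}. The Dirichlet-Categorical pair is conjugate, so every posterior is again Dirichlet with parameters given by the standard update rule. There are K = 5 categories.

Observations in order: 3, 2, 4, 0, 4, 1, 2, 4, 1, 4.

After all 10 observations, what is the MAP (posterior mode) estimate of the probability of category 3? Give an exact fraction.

obs 1: x=3 → posterior Dirichlet(7/3, 11/4, 8/5, 8, 4/3)
obs 2: x=2 → posterior Dirichlet(7/3, 11/4, 13/5, 8, 4/3)
obs 3: x=4 → posterior Dirichlet(7/3, 11/4, 13/5, 8, 7/3)
obs 4: x=0 → posterior Dirichlet(10/3, 11/4, 13/5, 8, 7/3)
obs 5: x=4 → posterior Dirichlet(10/3, 11/4, 13/5, 8, 10/3)
obs 6: x=1 → posterior Dirichlet(10/3, 15/4, 13/5, 8, 10/3)
obs 7: x=2 → posterior Dirichlet(10/3, 15/4, 18/5, 8, 10/3)
obs 8: x=4 → posterior Dirichlet(10/3, 15/4, 18/5, 8, 13/3)
obs 9: x=1 → posterior Dirichlet(10/3, 19/4, 18/5, 8, 13/3)
obs 10: x=4 → posterior Dirichlet(10/3, 19/4, 18/5, 8, 16/3)

420/1201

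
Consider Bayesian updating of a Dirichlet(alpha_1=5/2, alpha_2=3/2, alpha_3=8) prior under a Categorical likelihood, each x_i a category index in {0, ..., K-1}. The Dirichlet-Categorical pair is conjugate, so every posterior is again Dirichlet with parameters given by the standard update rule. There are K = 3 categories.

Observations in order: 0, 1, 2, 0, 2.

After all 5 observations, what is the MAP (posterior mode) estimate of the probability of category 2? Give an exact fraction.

obs 1: x=0 → posterior Dirichlet(7/2, 3/2, 8)
obs 2: x=1 → posterior Dirichlet(7/2, 5/2, 8)
obs 3: x=2 → posterior Dirichlet(7/2, 5/2, 9)
obs 4: x=0 → posterior Dirichlet(9/2, 5/2, 9)
obs 5: x=2 → posterior Dirichlet(9/2, 5/2, 10)

9/14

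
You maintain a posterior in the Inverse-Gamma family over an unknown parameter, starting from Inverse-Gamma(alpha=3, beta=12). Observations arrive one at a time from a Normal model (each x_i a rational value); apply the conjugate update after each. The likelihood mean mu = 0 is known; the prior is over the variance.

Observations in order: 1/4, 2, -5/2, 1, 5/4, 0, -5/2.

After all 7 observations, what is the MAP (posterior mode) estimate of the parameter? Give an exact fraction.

obs 1: x=1/4 → posterior Inverse-Gamma(7/2, 385/32)
obs 2: x=2 → posterior Inverse-Gamma(4, 449/32)
obs 3: x=-5/2 → posterior Inverse-Gamma(9/2, 549/32)
obs 4: x=1 → posterior Inverse-Gamma(5, 565/32)
obs 5: x=5/4 → posterior Inverse-Gamma(11/2, 295/16)
obs 6: x=0 → posterior Inverse-Gamma(6, 295/16)
obs 7: x=-5/2 → posterior Inverse-Gamma(13/2, 345/16)

23/8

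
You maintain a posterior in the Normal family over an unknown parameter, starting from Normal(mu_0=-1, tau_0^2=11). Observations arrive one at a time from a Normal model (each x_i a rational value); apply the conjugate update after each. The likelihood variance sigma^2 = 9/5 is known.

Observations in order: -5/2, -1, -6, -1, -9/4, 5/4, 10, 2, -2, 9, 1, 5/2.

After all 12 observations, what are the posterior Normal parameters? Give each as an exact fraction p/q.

mu_0=596/669, tau_0^2=33/223

obs 1: x=-5/2 → posterior Normal(-293/128, 99/64)
obs 2: x=-1 → posterior Normal(-403/238, 99/119)
obs 3: x=-6 → posterior Normal(-1063/348, 33/58)
obs 4: x=-1 → posterior Normal(-1173/458, 99/229)
obs 5: x=-9/4 → posterior Normal(-2841/1136, 99/284)
obs 6: x=5/4 → posterior Normal(-1283/678, 33/113)
obs 7: x=10 → posterior Normal(-183/788, 99/394)
obs 8: x=2 → posterior Normal(37/898, 99/449)
obs 9: x=-2 → posterior Normal(-61/336, 11/56)
obs 10: x=9 → posterior Normal(807/1118, 99/559)
obs 11: x=1 → posterior Normal(917/1228, 99/614)
obs 12: x=5/2 → posterior Normal(596/669, 33/223)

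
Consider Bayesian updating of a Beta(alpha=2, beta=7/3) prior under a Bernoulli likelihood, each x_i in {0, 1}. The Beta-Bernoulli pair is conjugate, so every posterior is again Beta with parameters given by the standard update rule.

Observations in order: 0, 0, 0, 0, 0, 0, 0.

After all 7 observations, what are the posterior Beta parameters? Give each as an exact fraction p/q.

alpha=2, beta=28/3

obs 1: x=0 → posterior Beta(2, 10/3)
obs 2: x=0 → posterior Beta(2, 13/3)
obs 3: x=0 → posterior Beta(2, 16/3)
obs 4: x=0 → posterior Beta(2, 19/3)
obs 5: x=0 → posterior Beta(2, 22/3)
obs 6: x=0 → posterior Beta(2, 25/3)
obs 7: x=0 → posterior Beta(2, 28/3)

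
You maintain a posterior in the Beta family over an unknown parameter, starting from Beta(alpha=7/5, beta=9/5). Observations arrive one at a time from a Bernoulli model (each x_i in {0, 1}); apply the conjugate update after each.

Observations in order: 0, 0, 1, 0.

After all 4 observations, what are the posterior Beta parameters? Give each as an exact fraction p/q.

alpha=12/5, beta=24/5

obs 1: x=0 → posterior Beta(7/5, 14/5)
obs 2: x=0 → posterior Beta(7/5, 19/5)
obs 3: x=1 → posterior Beta(12/5, 19/5)
obs 4: x=0 → posterior Beta(12/5, 24/5)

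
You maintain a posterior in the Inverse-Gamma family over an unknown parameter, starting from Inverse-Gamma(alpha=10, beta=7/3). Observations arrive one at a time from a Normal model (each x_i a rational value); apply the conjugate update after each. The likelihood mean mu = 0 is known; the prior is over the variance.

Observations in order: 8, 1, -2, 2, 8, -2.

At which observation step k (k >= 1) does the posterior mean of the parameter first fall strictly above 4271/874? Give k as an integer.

k = 5

obs 1: x=8 → posterior Inverse-Gamma(21/2, 103/3)
obs 2: x=1 → posterior Inverse-Gamma(11, 209/6)
obs 3: x=-2 → posterior Inverse-Gamma(23/2, 221/6)
obs 4: x=2 → posterior Inverse-Gamma(12, 233/6)
obs 5: x=8 → posterior Inverse-Gamma(25/2, 425/6)
obs 6: x=-2 → posterior Inverse-Gamma(13, 437/6)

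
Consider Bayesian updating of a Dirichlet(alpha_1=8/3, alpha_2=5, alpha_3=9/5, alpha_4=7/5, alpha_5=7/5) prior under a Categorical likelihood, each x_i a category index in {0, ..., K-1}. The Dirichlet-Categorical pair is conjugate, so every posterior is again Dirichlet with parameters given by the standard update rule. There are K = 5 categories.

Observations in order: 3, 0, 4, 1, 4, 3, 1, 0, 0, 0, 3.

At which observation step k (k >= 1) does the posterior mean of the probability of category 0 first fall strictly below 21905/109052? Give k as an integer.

obs 1: x=3 → posterior Dirichlet(8/3, 5, 9/5, 12/5, 7/5)
obs 2: x=0 → posterior Dirichlet(11/3, 5, 9/5, 12/5, 7/5)
obs 3: x=4 → posterior Dirichlet(11/3, 5, 9/5, 12/5, 12/5)
obs 4: x=1 → posterior Dirichlet(11/3, 6, 9/5, 12/5, 12/5)
obs 5: x=4 → posterior Dirichlet(11/3, 6, 9/5, 12/5, 17/5)
obs 6: x=3 → posterior Dirichlet(11/3, 6, 9/5, 17/5, 17/5)
obs 7: x=1 → posterior Dirichlet(11/3, 7, 9/5, 17/5, 17/5)
obs 8: x=0 → posterior Dirichlet(14/3, 7, 9/5, 17/5, 17/5)
obs 9: x=0 → posterior Dirichlet(17/3, 7, 9/5, 17/5, 17/5)
obs 10: x=0 → posterior Dirichlet(20/3, 7, 9/5, 17/5, 17/5)
obs 11: x=3 → posterior Dirichlet(20/3, 7, 9/5, 22/5, 17/5)

k = 6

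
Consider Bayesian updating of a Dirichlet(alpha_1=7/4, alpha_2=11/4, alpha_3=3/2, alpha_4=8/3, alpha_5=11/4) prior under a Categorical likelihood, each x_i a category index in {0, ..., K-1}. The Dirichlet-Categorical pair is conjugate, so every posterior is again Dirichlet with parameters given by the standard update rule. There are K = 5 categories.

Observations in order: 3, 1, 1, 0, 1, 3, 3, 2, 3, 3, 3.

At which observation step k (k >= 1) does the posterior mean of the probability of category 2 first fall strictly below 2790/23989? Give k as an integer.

obs 1: x=3 → posterior Dirichlet(7/4, 11/4, 3/2, 11/3, 11/4)
obs 2: x=1 → posterior Dirichlet(7/4, 15/4, 3/2, 11/3, 11/4)
obs 3: x=1 → posterior Dirichlet(7/4, 19/4, 3/2, 11/3, 11/4)
obs 4: x=0 → posterior Dirichlet(11/4, 19/4, 3/2, 11/3, 11/4)
obs 5: x=1 → posterior Dirichlet(11/4, 23/4, 3/2, 11/3, 11/4)
obs 6: x=3 → posterior Dirichlet(11/4, 23/4, 3/2, 14/3, 11/4)
obs 7: x=3 → posterior Dirichlet(11/4, 23/4, 3/2, 17/3, 11/4)
obs 8: x=2 → posterior Dirichlet(11/4, 23/4, 5/2, 17/3, 11/4)
obs 9: x=3 → posterior Dirichlet(11/4, 23/4, 5/2, 20/3, 11/4)
obs 10: x=3 → posterior Dirichlet(11/4, 23/4, 5/2, 23/3, 11/4)
obs 11: x=3 → posterior Dirichlet(11/4, 23/4, 5/2, 26/3, 11/4)

k = 2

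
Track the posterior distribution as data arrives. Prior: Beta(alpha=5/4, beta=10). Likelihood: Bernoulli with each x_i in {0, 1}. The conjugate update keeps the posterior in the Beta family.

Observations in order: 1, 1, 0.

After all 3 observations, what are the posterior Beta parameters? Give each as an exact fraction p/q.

alpha=13/4, beta=11

obs 1: x=1 → posterior Beta(9/4, 10)
obs 2: x=1 → posterior Beta(13/4, 10)
obs 3: x=0 → posterior Beta(13/4, 11)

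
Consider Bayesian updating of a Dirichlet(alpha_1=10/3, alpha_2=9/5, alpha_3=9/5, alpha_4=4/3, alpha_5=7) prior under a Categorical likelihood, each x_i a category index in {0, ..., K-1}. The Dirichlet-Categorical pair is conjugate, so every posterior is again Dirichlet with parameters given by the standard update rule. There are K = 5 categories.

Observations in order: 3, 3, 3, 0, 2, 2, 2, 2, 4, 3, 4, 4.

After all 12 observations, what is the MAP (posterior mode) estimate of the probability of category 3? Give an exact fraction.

obs 1: x=3 → posterior Dirichlet(10/3, 9/5, 9/5, 7/3, 7)
obs 2: x=3 → posterior Dirichlet(10/3, 9/5, 9/5, 10/3, 7)
obs 3: x=3 → posterior Dirichlet(10/3, 9/5, 9/5, 13/3, 7)
obs 4: x=0 → posterior Dirichlet(13/3, 9/5, 9/5, 13/3, 7)
obs 5: x=2 → posterior Dirichlet(13/3, 9/5, 14/5, 13/3, 7)
obs 6: x=2 → posterior Dirichlet(13/3, 9/5, 19/5, 13/3, 7)
obs 7: x=2 → posterior Dirichlet(13/3, 9/5, 24/5, 13/3, 7)
obs 8: x=2 → posterior Dirichlet(13/3, 9/5, 29/5, 13/3, 7)
obs 9: x=4 → posterior Dirichlet(13/3, 9/5, 29/5, 13/3, 8)
obs 10: x=3 → posterior Dirichlet(13/3, 9/5, 29/5, 16/3, 8)
obs 11: x=4 → posterior Dirichlet(13/3, 9/5, 29/5, 16/3, 9)
obs 12: x=4 → posterior Dirichlet(13/3, 9/5, 29/5, 16/3, 10)

65/334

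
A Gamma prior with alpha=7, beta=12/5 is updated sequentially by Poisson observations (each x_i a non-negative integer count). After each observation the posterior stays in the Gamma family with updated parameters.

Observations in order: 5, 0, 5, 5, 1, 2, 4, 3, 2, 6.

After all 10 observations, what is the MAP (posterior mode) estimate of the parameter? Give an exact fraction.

obs 1: x=5 → posterior Gamma(12, 17/5)
obs 2: x=0 → posterior Gamma(12, 22/5)
obs 3: x=5 → posterior Gamma(17, 27/5)
obs 4: x=5 → posterior Gamma(22, 32/5)
obs 5: x=1 → posterior Gamma(23, 37/5)
obs 6: x=2 → posterior Gamma(25, 42/5)
obs 7: x=4 → posterior Gamma(29, 47/5)
obs 8: x=3 → posterior Gamma(32, 52/5)
obs 9: x=2 → posterior Gamma(34, 57/5)
obs 10: x=6 → posterior Gamma(40, 62/5)

195/62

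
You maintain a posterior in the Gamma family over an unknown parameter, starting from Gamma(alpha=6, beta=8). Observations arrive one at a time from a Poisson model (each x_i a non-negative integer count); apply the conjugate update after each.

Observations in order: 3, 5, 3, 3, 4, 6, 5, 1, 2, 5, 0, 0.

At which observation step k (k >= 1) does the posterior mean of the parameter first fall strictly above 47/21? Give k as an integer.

obs 1: x=3 → posterior Gamma(9, 9)
obs 2: x=5 → posterior Gamma(14, 10)
obs 3: x=3 → posterior Gamma(17, 11)
obs 4: x=3 → posterior Gamma(20, 12)
obs 5: x=4 → posterior Gamma(24, 13)
obs 6: x=6 → posterior Gamma(30, 14)
obs 7: x=5 → posterior Gamma(35, 15)
obs 8: x=1 → posterior Gamma(36, 16)
obs 9: x=2 → posterior Gamma(38, 17)
obs 10: x=5 → posterior Gamma(43, 18)
obs 11: x=0 → posterior Gamma(43, 19)
obs 12: x=0 → posterior Gamma(43, 20)

k = 7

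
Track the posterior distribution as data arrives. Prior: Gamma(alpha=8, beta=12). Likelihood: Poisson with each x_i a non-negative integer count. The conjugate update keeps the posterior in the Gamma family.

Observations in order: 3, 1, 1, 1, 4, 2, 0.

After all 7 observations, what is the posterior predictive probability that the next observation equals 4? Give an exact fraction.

obs 1: x=3 → posterior Gamma(11, 13)
obs 2: x=1 → posterior Gamma(12, 14)
obs 3: x=1 → posterior Gamma(13, 15)
obs 4: x=1 → posterior Gamma(14, 16)
obs 5: x=4 → posterior Gamma(18, 17)
obs 6: x=2 → posterior Gamma(20, 18)
obs 7: x=0 → posterior Gamma(20, 19)

66571842993313891960432769371/3355443200000000000000000000000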